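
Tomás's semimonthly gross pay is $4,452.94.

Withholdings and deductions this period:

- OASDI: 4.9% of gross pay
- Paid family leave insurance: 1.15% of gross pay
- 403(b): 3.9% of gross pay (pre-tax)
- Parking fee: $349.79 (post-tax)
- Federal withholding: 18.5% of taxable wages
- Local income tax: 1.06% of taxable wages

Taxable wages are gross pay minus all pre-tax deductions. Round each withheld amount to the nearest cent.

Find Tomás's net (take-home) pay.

$2,823.06

403(b): $4,452.94 × 0.039 = $173.66
Taxable wages = $4,452.94 − $173.66 = $4,279.28
Federal withholding: $4,279.28 × 0.185 = $791.67
Local income tax: $4,279.28 × 0.0106 = $45.36
OASDI: $4,452.94 × 0.049 = $218.19
Paid family leave insurance: $4,452.94 × 0.0115 = $51.21
Parking fee: $349.79
Total deductions = $173.66 + $791.67 + $45.36 + $218.19 + $51.21 + $349.79 = $1,629.88
Net pay = $4,452.94 − $1,629.88 = $2,823.06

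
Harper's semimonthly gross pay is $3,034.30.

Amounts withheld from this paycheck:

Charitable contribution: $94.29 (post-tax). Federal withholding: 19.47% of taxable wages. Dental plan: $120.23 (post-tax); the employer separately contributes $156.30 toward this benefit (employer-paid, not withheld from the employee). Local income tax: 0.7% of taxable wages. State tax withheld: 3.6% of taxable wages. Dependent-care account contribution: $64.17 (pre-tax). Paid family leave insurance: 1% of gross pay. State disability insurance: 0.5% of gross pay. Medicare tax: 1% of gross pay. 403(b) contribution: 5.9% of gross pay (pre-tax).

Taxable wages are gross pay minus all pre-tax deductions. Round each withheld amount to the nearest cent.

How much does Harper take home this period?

$1,837.29

403(b) contribution: $3,034.30 × 0.059 = $179.02
Dependent-care account contribution: $64.17
Pre-tax total = $179.02 + $64.17 = $243.19
Taxable wages = $3,034.30 − $243.19 = $2,791.11
State tax withheld: $2,791.11 × 0.036 = $100.48
Local income tax: $2,791.11 × 0.007 = $19.54
Federal withholding: $2,791.11 × 0.1947 = $543.43
Paid family leave insurance: $3,034.30 × 0.01 = $30.34
Medicare tax: $3,034.30 × 0.01 = $30.34
State disability insurance: $3,034.30 × 0.005 = $15.17
Dental plan: $120.23
Charitable contribution: $94.29
(Employer's $156.30 toward dental plan is not withheld from the employee.)
Total deductions = $179.02 + $64.17 + $100.48 + $19.54 + $543.43 + $30.34 + $30.34 + $15.17 + $120.23 + $94.29 = $1,197.01
Net pay = $3,034.30 − $1,197.01 = $1,837.29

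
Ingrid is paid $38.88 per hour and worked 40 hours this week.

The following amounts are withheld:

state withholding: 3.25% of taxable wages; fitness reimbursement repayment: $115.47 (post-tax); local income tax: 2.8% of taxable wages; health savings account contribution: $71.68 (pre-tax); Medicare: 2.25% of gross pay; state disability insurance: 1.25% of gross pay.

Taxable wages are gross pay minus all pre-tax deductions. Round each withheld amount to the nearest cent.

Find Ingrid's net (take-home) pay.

$1223.87

Gross pay: 40 × $38.88 = $1555.20
Health savings account contribution: $71.68
Taxable wages = $1555.20 − $71.68 = $1483.52
Local income tax: $1483.52 × 0.028 = $41.54
State withholding: $1483.52 × 0.0325 = $48.21
State disability insurance: $1555.20 × 0.0125 = $19.44
Medicare: $1555.20 × 0.0225 = $34.99
Fitness reimbursement repayment: $115.47
Total deductions = $71.68 + $41.54 + $48.21 + $19.44 + $34.99 + $115.47 = $331.33
Net pay = $1555.20 − $331.33 = $1223.87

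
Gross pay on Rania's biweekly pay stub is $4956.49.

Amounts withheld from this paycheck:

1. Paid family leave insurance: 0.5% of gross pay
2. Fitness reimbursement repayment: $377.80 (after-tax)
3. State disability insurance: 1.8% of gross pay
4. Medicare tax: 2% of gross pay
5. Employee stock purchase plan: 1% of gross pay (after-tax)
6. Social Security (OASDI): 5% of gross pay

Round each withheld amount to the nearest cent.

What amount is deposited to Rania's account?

Paid family leave insurance: $4956.49 × 0.005 = $24.78
Medicare tax: $4956.49 × 0.02 = $99.13
Social Security (OASDI): $4956.49 × 0.05 = $247.82
State disability insurance: $4956.49 × 0.018 = $89.22
Fitness reimbursement repayment: $377.80
Employee stock purchase plan: $4956.49 × 0.01 = $49.56
Total deductions = $24.78 + $99.13 + $247.82 + $89.22 + $377.80 + $49.56 = $888.31
Net pay = $4956.49 − $888.31 = $4068.18

$4068.18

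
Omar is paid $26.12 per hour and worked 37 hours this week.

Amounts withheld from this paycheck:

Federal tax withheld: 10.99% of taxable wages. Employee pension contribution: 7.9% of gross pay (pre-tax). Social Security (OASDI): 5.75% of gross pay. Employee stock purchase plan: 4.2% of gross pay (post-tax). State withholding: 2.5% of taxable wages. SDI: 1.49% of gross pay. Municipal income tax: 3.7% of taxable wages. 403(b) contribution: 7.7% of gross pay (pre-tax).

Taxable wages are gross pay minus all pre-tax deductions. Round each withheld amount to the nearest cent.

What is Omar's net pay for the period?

$564.90

Gross pay: 37 × $26.12 = $966.44
403(b) contribution: $966.44 × 0.077 = $74.42
Employee pension contribution: $966.44 × 0.079 = $76.35
Pre-tax total = $74.42 + $76.35 = $150.77
Taxable wages = $966.44 − $150.77 = $815.67
Federal tax withheld: $815.67 × 0.1099 = $89.64
Municipal income tax: $815.67 × 0.037 = $30.18
State withholding: $815.67 × 0.025 = $20.39
Social Security (OASDI): $966.44 × 0.0575 = $55.57
SDI: $966.44 × 0.0149 = $14.40
Employee stock purchase plan: $966.44 × 0.042 = $40.59
Total deductions = $74.42 + $76.35 + $89.64 + $30.18 + $20.39 + $55.57 + $14.40 + $40.59 = $401.54
Net pay = $966.44 − $401.54 = $564.90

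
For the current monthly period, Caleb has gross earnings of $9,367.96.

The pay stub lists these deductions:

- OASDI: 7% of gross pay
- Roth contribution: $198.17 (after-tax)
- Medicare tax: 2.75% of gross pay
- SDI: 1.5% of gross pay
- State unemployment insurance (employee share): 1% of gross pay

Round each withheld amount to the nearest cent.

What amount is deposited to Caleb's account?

Medicare tax: $9,367.96 × 0.0275 = $257.62
OASDI: $9,367.96 × 0.07 = $655.76
State unemployment insurance (employee share): $9,367.96 × 0.01 = $93.68
SDI: $9,367.96 × 0.015 = $140.52
Roth contribution: $198.17
Total deductions = $257.62 + $655.76 + $93.68 + $140.52 + $198.17 = $1,345.75
Net pay = $9,367.96 − $1,345.75 = $8,022.21

$8,022.21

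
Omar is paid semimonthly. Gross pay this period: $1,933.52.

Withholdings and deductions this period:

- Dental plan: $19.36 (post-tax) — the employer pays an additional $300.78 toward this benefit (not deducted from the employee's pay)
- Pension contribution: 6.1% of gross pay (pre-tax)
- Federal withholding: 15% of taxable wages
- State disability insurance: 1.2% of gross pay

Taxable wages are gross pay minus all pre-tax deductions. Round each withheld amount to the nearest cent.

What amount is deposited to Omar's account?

$1,500.68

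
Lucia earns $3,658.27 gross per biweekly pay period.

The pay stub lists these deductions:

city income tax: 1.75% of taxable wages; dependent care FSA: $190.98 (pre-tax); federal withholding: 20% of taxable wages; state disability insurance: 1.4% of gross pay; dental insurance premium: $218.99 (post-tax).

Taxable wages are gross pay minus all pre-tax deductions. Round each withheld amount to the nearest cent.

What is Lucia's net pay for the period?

$2,442.94

Dependent care FSA: $190.98
Taxable wages = $3,658.27 − $190.98 = $3,467.29
City income tax: $3,467.29 × 0.0175 = $60.68
Federal withholding: $3,467.29 × 0.2 = $693.46
State disability insurance: $3,658.27 × 0.014 = $51.22
Dental insurance premium: $218.99
Total deductions = $190.98 + $60.68 + $693.46 + $51.22 + $218.99 = $1,215.33
Net pay = $3,658.27 − $1,215.33 = $2,442.94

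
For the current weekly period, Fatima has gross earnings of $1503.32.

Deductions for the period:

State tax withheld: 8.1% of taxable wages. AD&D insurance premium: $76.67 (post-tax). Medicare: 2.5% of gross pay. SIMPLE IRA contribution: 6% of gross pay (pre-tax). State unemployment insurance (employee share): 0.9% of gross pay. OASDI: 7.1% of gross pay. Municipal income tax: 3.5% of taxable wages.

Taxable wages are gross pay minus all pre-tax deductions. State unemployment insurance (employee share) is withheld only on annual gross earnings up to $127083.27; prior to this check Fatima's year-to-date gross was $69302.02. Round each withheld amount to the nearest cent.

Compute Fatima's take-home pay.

SIMPLE IRA contribution: $1503.32 × 0.06 = $90.20
Taxable wages = $1503.32 − $90.20 = $1413.12
State tax withheld: $1413.12 × 0.081 = $114.46
Municipal income tax: $1413.12 × 0.035 = $49.46
Medicare: $1503.32 × 0.025 = $37.58
State unemployment insurance (employee share): cap not yet reached, full $1503.32 is subject → $1503.32 × 0.009 = $13.53
OASDI: $1503.32 × 0.071 = $106.74
AD&D insurance premium: $76.67
Total deductions = $90.20 + $114.46 + $49.46 + $37.58 + $13.53 + $106.74 + $76.67 = $488.64
Net pay = $1503.32 − $488.64 = $1014.68

$1014.68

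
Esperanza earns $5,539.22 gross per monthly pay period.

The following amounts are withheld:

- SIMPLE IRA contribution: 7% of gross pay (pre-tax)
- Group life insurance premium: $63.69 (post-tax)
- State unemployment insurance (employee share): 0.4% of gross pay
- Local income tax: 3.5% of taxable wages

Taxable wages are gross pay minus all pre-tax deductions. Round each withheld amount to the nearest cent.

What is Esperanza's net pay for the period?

$4,885.32

SIMPLE IRA contribution: $5,539.22 × 0.07 = $387.75
Taxable wages = $5,539.22 − $387.75 = $5,151.47
Local income tax: $5,151.47 × 0.035 = $180.30
State unemployment insurance (employee share): $5,539.22 × 0.004 = $22.16
Group life insurance premium: $63.69
Total deductions = $387.75 + $180.30 + $22.16 + $63.69 = $653.90
Net pay = $5,539.22 − $653.90 = $4,885.32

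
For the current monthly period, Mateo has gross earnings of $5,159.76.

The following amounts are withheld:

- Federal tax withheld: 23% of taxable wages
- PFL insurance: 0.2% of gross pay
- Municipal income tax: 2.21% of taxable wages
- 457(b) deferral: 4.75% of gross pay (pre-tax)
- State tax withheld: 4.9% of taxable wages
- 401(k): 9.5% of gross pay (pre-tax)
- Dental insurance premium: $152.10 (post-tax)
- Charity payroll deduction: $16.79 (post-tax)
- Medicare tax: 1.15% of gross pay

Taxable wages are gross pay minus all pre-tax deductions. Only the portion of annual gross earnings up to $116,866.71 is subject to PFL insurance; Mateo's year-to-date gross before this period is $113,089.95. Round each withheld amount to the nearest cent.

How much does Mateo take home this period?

$2,856.50

457(b) deferral: $5,159.76 × 0.0475 = $245.09
401(k): $5,159.76 × 0.095 = $490.18
Pre-tax total = $245.09 + $490.18 = $735.27
Taxable wages = $5,159.76 − $735.27 = $4,424.49
State tax withheld: $4,424.49 × 0.049 = $216.80
Municipal income tax: $4,424.49 × 0.0221 = $97.78
Federal tax withheld: $4,424.49 × 0.23 = $1,017.63
PFL insurance: only $116,866.71 − $113,089.95 = $3,776.76 of this check is subject → $3,776.76 × 0.002 = $7.55
Medicare tax: $5,159.76 × 0.0115 = $59.34
Charity payroll deduction: $16.79
Dental insurance premium: $152.10
Total deductions = $245.09 + $490.18 + $216.80 + $97.78 + $1,017.63 + $7.55 + $59.34 + $16.79 + $152.10 = $2,303.26
Net pay = $5,159.76 − $2,303.26 = $2,856.50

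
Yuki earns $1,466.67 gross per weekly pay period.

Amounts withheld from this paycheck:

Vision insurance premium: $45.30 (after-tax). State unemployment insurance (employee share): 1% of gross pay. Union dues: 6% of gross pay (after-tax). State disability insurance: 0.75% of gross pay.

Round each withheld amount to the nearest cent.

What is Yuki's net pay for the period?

State unemployment insurance (employee share): $1,466.67 × 0.01 = $14.67
State disability insurance: $1,466.67 × 0.0075 = $11.00
Union dues: $1,466.67 × 0.06 = $88.00
Vision insurance premium: $45.30
Total deductions = $14.67 + $11.00 + $88.00 + $45.30 = $158.97
Net pay = $1,466.67 − $158.97 = $1,307.70

$1,307.70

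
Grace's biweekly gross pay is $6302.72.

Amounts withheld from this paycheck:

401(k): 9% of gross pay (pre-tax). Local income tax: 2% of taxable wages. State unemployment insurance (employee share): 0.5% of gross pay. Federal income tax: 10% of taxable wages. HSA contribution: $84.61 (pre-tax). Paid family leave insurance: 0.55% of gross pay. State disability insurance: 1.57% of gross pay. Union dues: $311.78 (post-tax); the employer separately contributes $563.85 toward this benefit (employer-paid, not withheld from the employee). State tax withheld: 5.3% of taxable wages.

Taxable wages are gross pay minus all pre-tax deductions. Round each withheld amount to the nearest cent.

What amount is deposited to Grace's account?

$4196.36

HSA contribution: $84.61
401(k): $6302.72 × 0.09 = $567.24
Pre-tax total = $84.61 + $567.24 = $651.85
Taxable wages = $6302.72 − $651.85 = $5650.87
Federal income tax: $5650.87 × 0.1 = $565.09
State tax withheld: $5650.87 × 0.053 = $299.50
Local income tax: $5650.87 × 0.02 = $113.02
Paid family leave insurance: $6302.72 × 0.0055 = $34.66
State disability insurance: $6302.72 × 0.0157 = $98.95
State unemployment insurance (employee share): $6302.72 × 0.005 = $31.51
Union dues: $311.78
(Employer's $563.85 toward union dues is not withheld from the employee.)
Total deductions = $84.61 + $567.24 + $565.09 + $299.50 + $113.02 + $34.66 + $98.95 + $31.51 + $311.78 = $2106.36
Net pay = $6302.72 − $2106.36 = $4196.36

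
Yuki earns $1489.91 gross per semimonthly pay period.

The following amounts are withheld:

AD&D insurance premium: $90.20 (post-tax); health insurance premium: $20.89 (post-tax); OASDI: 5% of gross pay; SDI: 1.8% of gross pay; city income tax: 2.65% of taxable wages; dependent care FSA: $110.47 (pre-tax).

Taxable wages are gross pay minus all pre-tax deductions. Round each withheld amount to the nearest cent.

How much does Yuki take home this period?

$1130.47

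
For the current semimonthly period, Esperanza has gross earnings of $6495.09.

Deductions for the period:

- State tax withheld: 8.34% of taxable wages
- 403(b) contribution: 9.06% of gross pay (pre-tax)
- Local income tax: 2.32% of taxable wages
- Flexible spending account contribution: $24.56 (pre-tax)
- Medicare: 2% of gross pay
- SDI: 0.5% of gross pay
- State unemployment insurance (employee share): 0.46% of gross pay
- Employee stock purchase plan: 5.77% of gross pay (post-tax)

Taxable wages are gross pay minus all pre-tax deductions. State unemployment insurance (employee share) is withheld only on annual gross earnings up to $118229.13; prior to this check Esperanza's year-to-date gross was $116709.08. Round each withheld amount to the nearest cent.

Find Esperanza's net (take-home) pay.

Flexible spending account contribution: $24.56
403(b) contribution: $6495.09 × 0.0906 = $588.46
Pre-tax total = $24.56 + $588.46 = $613.02
Taxable wages = $6495.09 − $613.02 = $5882.07
Local income tax: $5882.07 × 0.0232 = $136.46
State tax withheld: $5882.07 × 0.0834 = $490.56
Medicare: $6495.09 × 0.02 = $129.90
SDI: $6495.09 × 0.005 = $32.48
State unemployment insurance (employee share): only $118229.13 − $116709.08 = $1520.05 of this check is subject → $1520.05 × 0.0046 = $6.99
Employee stock purchase plan: $6495.09 × 0.0577 = $374.77
Total deductions = $24.56 + $588.46 + $136.46 + $490.56 + $129.90 + $32.48 + $6.99 + $374.77 = $1784.18
Net pay = $6495.09 − $1784.18 = $4710.91

$4710.91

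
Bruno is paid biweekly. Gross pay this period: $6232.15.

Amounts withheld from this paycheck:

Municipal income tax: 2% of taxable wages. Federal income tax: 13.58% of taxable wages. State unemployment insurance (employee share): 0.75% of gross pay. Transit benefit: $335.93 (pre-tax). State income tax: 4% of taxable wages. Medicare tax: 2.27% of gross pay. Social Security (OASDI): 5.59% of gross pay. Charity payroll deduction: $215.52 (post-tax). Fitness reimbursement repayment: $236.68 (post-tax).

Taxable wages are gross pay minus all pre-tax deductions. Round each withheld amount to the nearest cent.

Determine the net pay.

$3752.95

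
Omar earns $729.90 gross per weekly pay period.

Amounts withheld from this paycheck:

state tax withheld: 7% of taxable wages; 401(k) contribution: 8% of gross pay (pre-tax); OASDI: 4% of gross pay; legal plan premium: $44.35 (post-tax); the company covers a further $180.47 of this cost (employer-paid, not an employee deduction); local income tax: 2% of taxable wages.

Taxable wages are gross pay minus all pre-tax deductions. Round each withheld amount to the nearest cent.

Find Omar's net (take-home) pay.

$537.52

401(k) contribution: $729.90 × 0.08 = $58.39
Taxable wages = $729.90 − $58.39 = $671.51
State tax withheld: $671.51 × 0.07 = $47.01
Local income tax: $671.51 × 0.02 = $13.43
OASDI: $729.90 × 0.04 = $29.20
Legal plan premium: $44.35
(Employer's $180.47 toward legal plan premium is not withheld from the employee.)
Total deductions = $58.39 + $47.01 + $13.43 + $29.20 + $44.35 = $192.38
Net pay = $729.90 − $192.38 = $537.52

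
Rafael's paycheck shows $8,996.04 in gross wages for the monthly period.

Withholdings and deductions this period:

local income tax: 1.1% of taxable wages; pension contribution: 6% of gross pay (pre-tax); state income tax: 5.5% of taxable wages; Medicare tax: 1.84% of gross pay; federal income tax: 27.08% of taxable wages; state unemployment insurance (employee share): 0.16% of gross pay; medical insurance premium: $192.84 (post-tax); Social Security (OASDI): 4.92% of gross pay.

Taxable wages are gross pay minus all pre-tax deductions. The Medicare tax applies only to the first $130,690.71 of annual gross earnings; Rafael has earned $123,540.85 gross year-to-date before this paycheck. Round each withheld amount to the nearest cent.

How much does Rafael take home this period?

$4,826.80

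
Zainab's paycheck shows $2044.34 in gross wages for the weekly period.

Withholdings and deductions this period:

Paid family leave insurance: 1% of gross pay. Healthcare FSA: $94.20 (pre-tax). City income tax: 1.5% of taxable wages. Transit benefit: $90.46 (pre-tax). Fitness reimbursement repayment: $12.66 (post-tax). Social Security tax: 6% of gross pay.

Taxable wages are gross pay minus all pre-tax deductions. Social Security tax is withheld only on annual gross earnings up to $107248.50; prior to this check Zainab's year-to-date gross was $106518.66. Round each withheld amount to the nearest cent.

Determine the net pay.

$1754.89

Healthcare FSA: $94.20
Transit benefit: $90.46
Pre-tax total = $94.20 + $90.46 = $184.66
Taxable wages = $2044.34 − $184.66 = $1859.68
City income tax: $1859.68 × 0.015 = $27.90
Social Security tax: only $107248.50 − $106518.66 = $729.84 of this check is subject → $729.84 × 0.06 = $43.79
Paid family leave insurance: $2044.34 × 0.01 = $20.44
Fitness reimbursement repayment: $12.66
Total deductions = $94.20 + $90.46 + $27.90 + $43.79 + $20.44 + $12.66 = $289.45
Net pay = $2044.34 − $289.45 = $1754.89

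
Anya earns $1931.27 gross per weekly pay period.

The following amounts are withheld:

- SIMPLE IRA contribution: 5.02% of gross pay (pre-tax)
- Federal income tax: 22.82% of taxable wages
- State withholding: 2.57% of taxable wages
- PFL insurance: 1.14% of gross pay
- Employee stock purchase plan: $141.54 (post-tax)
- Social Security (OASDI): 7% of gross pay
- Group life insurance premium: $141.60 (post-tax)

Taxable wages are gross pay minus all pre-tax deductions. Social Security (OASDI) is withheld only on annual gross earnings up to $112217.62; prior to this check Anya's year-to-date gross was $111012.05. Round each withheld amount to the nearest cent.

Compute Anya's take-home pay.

$979.04

SIMPLE IRA contribution: $1931.27 × 0.0502 = $96.95
Taxable wages = $1931.27 − $96.95 = $1834.32
Federal income tax: $1834.32 × 0.2282 = $418.59
State withholding: $1834.32 × 0.0257 = $47.14
Social Security (OASDI): only $112217.62 − $111012.05 = $1205.57 of this check is subject → $1205.57 × 0.07 = $84.39
PFL insurance: $1931.27 × 0.0114 = $22.02
Employee stock purchase plan: $141.54
Group life insurance premium: $141.60
Total deductions = $96.95 + $418.59 + $47.14 + $84.39 + $22.02 + $141.54 + $141.60 = $952.23
Net pay = $1931.27 − $952.23 = $979.04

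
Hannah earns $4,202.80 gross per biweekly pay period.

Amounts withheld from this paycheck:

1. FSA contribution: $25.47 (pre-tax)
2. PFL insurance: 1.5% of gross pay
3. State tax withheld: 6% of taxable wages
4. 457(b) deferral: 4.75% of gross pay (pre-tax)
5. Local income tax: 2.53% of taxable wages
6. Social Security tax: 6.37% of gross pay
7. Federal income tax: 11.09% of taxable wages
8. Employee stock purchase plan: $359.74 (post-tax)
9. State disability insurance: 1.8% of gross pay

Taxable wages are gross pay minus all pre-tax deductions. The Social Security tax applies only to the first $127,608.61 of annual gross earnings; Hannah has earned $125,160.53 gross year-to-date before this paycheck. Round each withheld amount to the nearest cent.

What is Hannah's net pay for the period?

$2,542.90

457(b) deferral: $4,202.80 × 0.0475 = $199.63
FSA contribution: $25.47
Pre-tax total = $199.63 + $25.47 = $225.10
Taxable wages = $4,202.80 − $225.10 = $3,977.70
Local income tax: $3,977.70 × 0.0253 = $100.64
State tax withheld: $3,977.70 × 0.06 = $238.66
Federal income tax: $3,977.70 × 0.1109 = $441.13
Social Security tax: only $127,608.61 − $125,160.53 = $2,448.08 of this check is subject → $2,448.08 × 0.0637 = $155.94
PFL insurance: $4,202.80 × 0.015 = $63.04
State disability insurance: $4,202.80 × 0.018 = $75.65
Employee stock purchase plan: $359.74
Total deductions = $199.63 + $25.47 + $100.64 + $238.66 + $441.13 + $155.94 + $63.04 + $75.65 + $359.74 = $1,659.90
Net pay = $4,202.80 − $1,659.90 = $2,542.90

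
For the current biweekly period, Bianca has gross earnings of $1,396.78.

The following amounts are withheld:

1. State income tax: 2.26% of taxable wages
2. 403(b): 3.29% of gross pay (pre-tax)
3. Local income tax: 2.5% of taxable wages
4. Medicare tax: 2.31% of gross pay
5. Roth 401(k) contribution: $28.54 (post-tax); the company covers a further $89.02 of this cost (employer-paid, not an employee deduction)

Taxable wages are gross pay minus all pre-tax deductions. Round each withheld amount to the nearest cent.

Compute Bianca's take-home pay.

403(b): $1,396.78 × 0.0329 = $45.95
Taxable wages = $1,396.78 − $45.95 = $1,350.83
Local income tax: $1,350.83 × 0.025 = $33.77
State income tax: $1,350.83 × 0.0226 = $30.53
Medicare tax: $1,396.78 × 0.0231 = $32.27
Roth 401(k) contribution: $28.54
(Employer's $89.02 toward Roth 401(k) contribution is not withheld from the employee.)
Total deductions = $45.95 + $33.77 + $30.53 + $32.27 + $28.54 = $171.06
Net pay = $1,396.78 − $171.06 = $1,225.72

$1,225.72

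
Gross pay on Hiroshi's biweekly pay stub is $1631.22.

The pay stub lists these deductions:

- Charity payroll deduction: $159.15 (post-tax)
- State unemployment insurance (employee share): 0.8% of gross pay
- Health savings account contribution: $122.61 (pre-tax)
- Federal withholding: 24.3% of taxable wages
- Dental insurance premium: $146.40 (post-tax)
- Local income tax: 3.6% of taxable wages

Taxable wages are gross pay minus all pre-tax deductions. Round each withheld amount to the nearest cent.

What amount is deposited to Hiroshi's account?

$769.11

Health savings account contribution: $122.61
Taxable wages = $1631.22 − $122.61 = $1508.61
Local income tax: $1508.61 × 0.036 = $54.31
Federal withholding: $1508.61 × 0.243 = $366.59
State unemployment insurance (employee share): $1631.22 × 0.008 = $13.05
Charity payroll deduction: $159.15
Dental insurance premium: $146.40
Total deductions = $122.61 + $54.31 + $366.59 + $13.05 + $159.15 + $146.40 = $862.11
Net pay = $1631.22 − $862.11 = $769.11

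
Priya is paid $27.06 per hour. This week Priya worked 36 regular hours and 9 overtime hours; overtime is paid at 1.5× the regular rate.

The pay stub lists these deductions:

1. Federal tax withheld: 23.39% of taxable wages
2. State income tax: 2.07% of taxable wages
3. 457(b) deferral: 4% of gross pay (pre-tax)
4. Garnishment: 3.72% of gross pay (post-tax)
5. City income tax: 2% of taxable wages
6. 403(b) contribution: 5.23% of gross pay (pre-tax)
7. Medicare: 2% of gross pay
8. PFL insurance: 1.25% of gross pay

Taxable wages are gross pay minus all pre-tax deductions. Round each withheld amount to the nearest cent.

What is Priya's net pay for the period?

Regular pay: 36 × $27.06 = $974.16
Overtime pay: 9 × $27.06 × 1.5 = $365.31
Gross pay = $974.16 + $365.31 = $1339.47
457(b) deferral: $1339.47 × 0.04 = $53.58
403(b) contribution: $1339.47 × 0.0523 = $70.05
Pre-tax total = $53.58 + $70.05 = $123.63
Taxable wages = $1339.47 − $123.63 = $1215.84
State income tax: $1215.84 × 0.0207 = $25.17
City income tax: $1215.84 × 0.02 = $24.32
Federal tax withheld: $1215.84 × 0.2339 = $284.38
PFL insurance: $1339.47 × 0.0125 = $16.74
Medicare: $1339.47 × 0.02 = $26.79
Garnishment: $1339.47 × 0.0372 = $49.83
Total deductions = $53.58 + $70.05 + $25.17 + $24.32 + $284.38 + $16.74 + $26.79 + $49.83 = $550.86
Net pay = $1339.47 − $550.86 = $788.61

$788.61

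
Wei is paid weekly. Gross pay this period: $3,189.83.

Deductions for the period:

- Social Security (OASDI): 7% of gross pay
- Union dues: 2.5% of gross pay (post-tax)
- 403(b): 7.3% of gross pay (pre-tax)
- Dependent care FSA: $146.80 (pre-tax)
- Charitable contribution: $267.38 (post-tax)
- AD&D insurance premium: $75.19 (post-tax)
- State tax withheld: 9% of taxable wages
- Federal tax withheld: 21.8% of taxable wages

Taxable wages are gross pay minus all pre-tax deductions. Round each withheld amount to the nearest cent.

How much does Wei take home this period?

403(b): $3,189.83 × 0.073 = $232.86
Dependent care FSA: $146.80
Pre-tax total = $232.86 + $146.80 = $379.66
Taxable wages = $3,189.83 − $379.66 = $2,810.17
State tax withheld: $2,810.17 × 0.09 = $252.92
Federal tax withheld: $2,810.17 × 0.218 = $612.62
Social Security (OASDI): $3,189.83 × 0.07 = $223.29
Union dues: $3,189.83 × 0.025 = $79.75
Charitable contribution: $267.38
AD&D insurance premium: $75.19
Total deductions = $232.86 + $146.80 + $252.92 + $612.62 + $223.29 + $79.75 + $267.38 + $75.19 = $1,890.81
Net pay = $3,189.83 − $1,890.81 = $1,299.02

$1,299.02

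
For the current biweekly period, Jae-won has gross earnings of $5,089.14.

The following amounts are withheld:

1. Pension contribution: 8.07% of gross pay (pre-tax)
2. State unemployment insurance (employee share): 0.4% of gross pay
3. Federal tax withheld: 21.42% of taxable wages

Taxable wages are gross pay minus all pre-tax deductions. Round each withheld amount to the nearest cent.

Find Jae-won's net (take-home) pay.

$3,655.97

Pension contribution: $5,089.14 × 0.0807 = $410.69
Taxable wages = $5,089.14 − $410.69 = $4,678.45
Federal tax withheld: $4,678.45 × 0.2142 = $1,002.12
State unemployment insurance (employee share): $5,089.14 × 0.004 = $20.36
Total deductions = $410.69 + $1,002.12 + $20.36 = $1,433.17
Net pay = $5,089.14 − $1,433.17 = $3,655.97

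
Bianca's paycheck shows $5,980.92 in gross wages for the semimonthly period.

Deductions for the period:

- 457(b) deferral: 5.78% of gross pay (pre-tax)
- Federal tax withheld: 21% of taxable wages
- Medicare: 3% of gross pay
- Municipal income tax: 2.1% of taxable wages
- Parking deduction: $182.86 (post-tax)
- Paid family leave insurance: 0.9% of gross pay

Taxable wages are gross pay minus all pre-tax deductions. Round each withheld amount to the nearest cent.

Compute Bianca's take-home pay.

$3,917.36

457(b) deferral: $5,980.92 × 0.0578 = $345.70
Taxable wages = $5,980.92 − $345.70 = $5,635.22
Federal tax withheld: $5,635.22 × 0.21 = $1,183.40
Municipal income tax: $5,635.22 × 0.021 = $118.34
Paid family leave insurance: $5,980.92 × 0.009 = $53.83
Medicare: $5,980.92 × 0.03 = $179.43
Parking deduction: $182.86
Total deductions = $345.70 + $1,183.40 + $118.34 + $53.83 + $179.43 + $182.86 = $2,063.56
Net pay = $5,980.92 − $2,063.56 = $3,917.36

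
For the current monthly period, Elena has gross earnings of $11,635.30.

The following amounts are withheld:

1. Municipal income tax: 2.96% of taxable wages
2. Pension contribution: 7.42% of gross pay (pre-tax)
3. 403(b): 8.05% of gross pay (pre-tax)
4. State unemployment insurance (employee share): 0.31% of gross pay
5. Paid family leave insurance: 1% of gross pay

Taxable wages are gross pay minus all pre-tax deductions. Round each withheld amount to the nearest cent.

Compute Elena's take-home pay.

$9,391.77

403(b): $11,635.30 × 0.0805 = $936.64
Pension contribution: $11,635.30 × 0.0742 = $863.34
Pre-tax total = $936.64 + $863.34 = $1,799.98
Taxable wages = $11,635.30 − $1,799.98 = $9,835.32
Municipal income tax: $9,835.32 × 0.0296 = $291.13
State unemployment insurance (employee share): $11,635.30 × 0.0031 = $36.07
Paid family leave insurance: $11,635.30 × 0.01 = $116.35
Total deductions = $936.64 + $863.34 + $291.13 + $36.07 + $116.35 = $2,243.53
Net pay = $11,635.30 − $2,243.53 = $9,391.77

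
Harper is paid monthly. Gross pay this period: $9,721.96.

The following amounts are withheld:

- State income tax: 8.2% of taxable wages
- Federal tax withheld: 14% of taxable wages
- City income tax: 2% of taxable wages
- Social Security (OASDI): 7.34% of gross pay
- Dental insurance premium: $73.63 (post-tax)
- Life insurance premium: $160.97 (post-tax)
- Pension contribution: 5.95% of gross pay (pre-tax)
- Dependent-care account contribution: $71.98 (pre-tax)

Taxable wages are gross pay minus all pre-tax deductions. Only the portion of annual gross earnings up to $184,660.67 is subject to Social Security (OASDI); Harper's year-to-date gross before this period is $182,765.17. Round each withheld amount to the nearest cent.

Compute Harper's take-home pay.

Dependent-care account contribution: $71.98
Pension contribution: $9,721.96 × 0.0595 = $578.46
Pre-tax total = $71.98 + $578.46 = $650.44
Taxable wages = $9,721.96 − $650.44 = $9,071.52
Federal tax withheld: $9,071.52 × 0.14 = $1,270.01
City income tax: $9,071.52 × 0.02 = $181.43
State income tax: $9,071.52 × 0.082 = $743.86
Social Security (OASDI): only $184,660.67 − $182,765.17 = $1,895.50 of this check is subject → $1,895.50 × 0.0734 = $139.13
Dental insurance premium: $73.63
Life insurance premium: $160.97
Total deductions = $71.98 + $578.46 + $1,270.01 + $181.43 + $743.86 + $139.13 + $73.63 + $160.97 = $3,219.47
Net pay = $9,721.96 − $3,219.47 = $6,502.49

$6,502.49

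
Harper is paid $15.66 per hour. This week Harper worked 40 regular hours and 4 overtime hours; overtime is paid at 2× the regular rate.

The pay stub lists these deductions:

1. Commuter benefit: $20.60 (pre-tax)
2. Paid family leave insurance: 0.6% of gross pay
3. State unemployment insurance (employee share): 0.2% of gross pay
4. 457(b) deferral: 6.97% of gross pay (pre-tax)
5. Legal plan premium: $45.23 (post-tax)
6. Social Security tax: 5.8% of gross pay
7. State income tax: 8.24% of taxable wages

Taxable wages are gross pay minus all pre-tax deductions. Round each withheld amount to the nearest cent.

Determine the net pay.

Regular pay: 40 × $15.66 = $626.40
Overtime pay: 4 × $15.66 × 2 = $125.28
Gross pay = $626.40 + $125.28 = $751.68
Commuter benefit: $20.60
457(b) deferral: $751.68 × 0.0697 = $52.39
Pre-tax total = $20.60 + $52.39 = $72.99
Taxable wages = $751.68 − $72.99 = $678.69
State income tax: $678.69 × 0.0824 = $55.92
Social Security tax: $751.68 × 0.058 = $43.60
State unemployment insurance (employee share): $751.68 × 0.002 = $1.50
Paid family leave insurance: $751.68 × 0.006 = $4.51
Legal plan premium: $45.23
Total deductions = $20.60 + $52.39 + $55.92 + $43.60 + $1.50 + $4.51 + $45.23 = $223.75
Net pay = $751.68 − $223.75 = $527.93

$527.93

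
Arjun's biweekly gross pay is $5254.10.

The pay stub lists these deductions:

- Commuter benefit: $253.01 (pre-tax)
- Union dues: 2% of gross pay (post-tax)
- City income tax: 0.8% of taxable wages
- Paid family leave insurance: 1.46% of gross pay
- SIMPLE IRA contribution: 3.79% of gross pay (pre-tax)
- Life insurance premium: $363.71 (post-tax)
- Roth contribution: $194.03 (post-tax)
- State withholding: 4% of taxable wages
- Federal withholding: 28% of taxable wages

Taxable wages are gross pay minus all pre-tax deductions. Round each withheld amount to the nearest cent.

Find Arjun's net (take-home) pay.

$2487.38

SIMPLE IRA contribution: $5254.10 × 0.0379 = $199.13
Commuter benefit: $253.01
Pre-tax total = $199.13 + $253.01 = $452.14
Taxable wages = $5254.10 − $452.14 = $4801.96
State withholding: $4801.96 × 0.04 = $192.08
City income tax: $4801.96 × 0.008 = $38.42
Federal withholding: $4801.96 × 0.28 = $1344.55
Paid family leave insurance: $5254.10 × 0.0146 = $76.71
Roth contribution: $194.03
Union dues: $5254.10 × 0.02 = $105.08
Life insurance premium: $363.71
Total deductions = $199.13 + $253.01 + $192.08 + $38.42 + $1344.55 + $76.71 + $194.03 + $105.08 + $363.71 = $2766.72
Net pay = $5254.10 − $2766.72 = $2487.38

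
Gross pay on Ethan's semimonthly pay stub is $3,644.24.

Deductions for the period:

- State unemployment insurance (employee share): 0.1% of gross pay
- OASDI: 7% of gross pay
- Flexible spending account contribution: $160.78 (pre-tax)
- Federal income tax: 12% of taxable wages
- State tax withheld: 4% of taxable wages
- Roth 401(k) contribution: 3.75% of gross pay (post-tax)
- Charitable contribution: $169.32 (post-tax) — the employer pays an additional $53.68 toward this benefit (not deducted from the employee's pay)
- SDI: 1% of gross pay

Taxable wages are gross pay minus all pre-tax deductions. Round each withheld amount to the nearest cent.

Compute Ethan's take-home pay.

Flexible spending account contribution: $160.78
Taxable wages = $3,644.24 − $160.78 = $3,483.46
Federal income tax: $3,483.46 × 0.12 = $418.02
State tax withheld: $3,483.46 × 0.04 = $139.34
State unemployment insurance (employee share): $3,644.24 × 0.001 = $3.64
OASDI: $3,644.24 × 0.07 = $255.10
SDI: $3,644.24 × 0.01 = $36.44
Roth 401(k) contribution: $3,644.24 × 0.0375 = $136.66
Charitable contribution: $169.32
(Employer's $53.68 toward charitable contribution is not withheld from the employee.)
Total deductions = $160.78 + $418.02 + $139.34 + $3.64 + $255.10 + $36.44 + $136.66 + $169.32 = $1,319.30
Net pay = $3,644.24 − $1,319.30 = $2,324.94

$2,324.94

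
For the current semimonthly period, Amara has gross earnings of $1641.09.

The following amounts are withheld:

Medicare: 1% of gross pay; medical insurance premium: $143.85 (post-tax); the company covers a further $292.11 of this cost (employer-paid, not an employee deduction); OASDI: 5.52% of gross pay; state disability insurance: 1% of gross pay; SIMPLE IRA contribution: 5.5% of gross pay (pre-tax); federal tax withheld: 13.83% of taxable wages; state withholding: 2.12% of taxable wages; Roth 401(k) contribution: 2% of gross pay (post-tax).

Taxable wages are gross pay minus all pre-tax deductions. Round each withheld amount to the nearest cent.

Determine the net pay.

SIMPLE IRA contribution: $1641.09 × 0.055 = $90.26
Taxable wages = $1641.09 − $90.26 = $1550.83
Federal tax withheld: $1550.83 × 0.1383 = $214.48
State withholding: $1550.83 × 0.0212 = $32.88
OASDI: $1641.09 × 0.0552 = $90.59
Medicare: $1641.09 × 0.01 = $16.41
State disability insurance: $1641.09 × 0.01 = $16.41
Roth 401(k) contribution: $1641.09 × 0.02 = $32.82
Medical insurance premium: $143.85
(Employer's $292.11 toward medical insurance premium is not withheld from the employee.)
Total deductions = $90.26 + $214.48 + $32.88 + $90.59 + $16.41 + $16.41 + $32.82 + $143.85 = $637.70
Net pay = $1641.09 − $637.70 = $1003.39

$1003.39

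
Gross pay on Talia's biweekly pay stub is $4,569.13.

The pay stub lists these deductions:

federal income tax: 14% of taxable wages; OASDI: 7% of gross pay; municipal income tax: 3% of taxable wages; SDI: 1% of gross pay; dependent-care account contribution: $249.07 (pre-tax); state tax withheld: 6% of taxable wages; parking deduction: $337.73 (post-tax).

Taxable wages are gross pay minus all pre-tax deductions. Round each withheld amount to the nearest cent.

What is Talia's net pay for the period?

Dependent-care account contribution: $249.07
Taxable wages = $4,569.13 − $249.07 = $4,320.06
State tax withheld: $4,320.06 × 0.06 = $259.20
Municipal income tax: $4,320.06 × 0.03 = $129.60
Federal income tax: $4,320.06 × 0.14 = $604.81
SDI: $4,569.13 × 0.01 = $45.69
OASDI: $4,569.13 × 0.07 = $319.84
Parking deduction: $337.73
Total deductions = $249.07 + $259.20 + $129.60 + $604.81 + $45.69 + $319.84 + $337.73 = $1,945.94
Net pay = $4,569.13 − $1,945.94 = $2,623.19

$2,623.19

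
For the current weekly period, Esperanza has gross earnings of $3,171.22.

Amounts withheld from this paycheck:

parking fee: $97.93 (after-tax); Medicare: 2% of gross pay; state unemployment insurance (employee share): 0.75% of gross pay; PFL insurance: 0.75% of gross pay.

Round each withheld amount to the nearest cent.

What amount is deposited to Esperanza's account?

$2,962.31

PFL insurance: $3,171.22 × 0.0075 = $23.78
State unemployment insurance (employee share): $3,171.22 × 0.0075 = $23.78
Medicare: $3,171.22 × 0.02 = $63.42
Parking fee: $97.93
Total deductions = $23.78 + $23.78 + $63.42 + $97.93 = $208.91
Net pay = $3,171.22 − $208.91 = $2,962.31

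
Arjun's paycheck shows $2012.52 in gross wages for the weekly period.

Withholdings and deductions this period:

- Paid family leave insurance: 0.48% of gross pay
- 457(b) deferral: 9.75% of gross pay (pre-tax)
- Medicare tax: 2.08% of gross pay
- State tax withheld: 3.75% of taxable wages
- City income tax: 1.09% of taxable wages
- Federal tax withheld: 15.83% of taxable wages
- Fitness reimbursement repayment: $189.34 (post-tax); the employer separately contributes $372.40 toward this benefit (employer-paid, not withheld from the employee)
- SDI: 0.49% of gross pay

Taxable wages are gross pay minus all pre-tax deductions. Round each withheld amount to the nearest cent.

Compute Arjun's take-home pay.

$1190.15

457(b) deferral: $2012.52 × 0.0975 = $196.22
Taxable wages = $2012.52 − $196.22 = $1816.30
City income tax: $1816.30 × 0.0109 = $19.80
Federal tax withheld: $1816.30 × 0.1583 = $287.52
State tax withheld: $1816.30 × 0.0375 = $68.11
SDI: $2012.52 × 0.0049 = $9.86
Paid family leave insurance: $2012.52 × 0.0048 = $9.66
Medicare tax: $2012.52 × 0.0208 = $41.86
Fitness reimbursement repayment: $189.34
(Employer's $372.40 toward fitness reimbursement repayment is not withheld from the employee.)
Total deductions = $196.22 + $19.80 + $287.52 + $68.11 + $9.86 + $9.66 + $41.86 + $189.34 = $822.37
Net pay = $2012.52 − $822.37 = $1190.15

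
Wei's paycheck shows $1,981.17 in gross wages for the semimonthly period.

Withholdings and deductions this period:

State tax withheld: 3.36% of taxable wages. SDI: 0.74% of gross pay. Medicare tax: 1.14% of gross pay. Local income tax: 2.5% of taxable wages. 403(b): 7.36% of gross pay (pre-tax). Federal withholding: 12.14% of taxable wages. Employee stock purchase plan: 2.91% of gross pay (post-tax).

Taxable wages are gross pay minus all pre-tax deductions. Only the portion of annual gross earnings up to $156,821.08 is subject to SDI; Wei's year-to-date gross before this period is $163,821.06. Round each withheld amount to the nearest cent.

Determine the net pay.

$1,424.76

403(b): $1,981.17 × 0.0736 = $145.81
Taxable wages = $1,981.17 − $145.81 = $1,835.36
Local income tax: $1,835.36 × 0.025 = $45.88
Federal withholding: $1,835.36 × 0.1214 = $222.81
State tax withheld: $1,835.36 × 0.0336 = $61.67
Medicare tax: $1,981.17 × 0.0114 = $22.59
SDI: annual cap $156,821.08 already reached (YTD $163,821.06), so $0.00
Employee stock purchase plan: $1,981.17 × 0.0291 = $57.65
Total deductions = $145.81 + $45.88 + $222.81 + $61.67 + $22.59 + $0.00 + $57.65 = $556.41
Net pay = $1,981.17 − $556.41 = $1,424.76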